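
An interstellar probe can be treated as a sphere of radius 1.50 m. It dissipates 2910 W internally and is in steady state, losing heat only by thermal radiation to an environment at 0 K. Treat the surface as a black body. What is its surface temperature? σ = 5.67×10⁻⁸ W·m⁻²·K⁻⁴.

Steady state: internal power = radiated power, P = εσA T⁴.
Radiating area A = 4πr² = 28.27 m².
T⁴ = P/(εσA) = 2910/(1.0·5.67×10⁻⁸·28.27) = 1.815×10⁹ K⁴.
T = (1.815×10⁹)^(1/4).

T ≈ 206 K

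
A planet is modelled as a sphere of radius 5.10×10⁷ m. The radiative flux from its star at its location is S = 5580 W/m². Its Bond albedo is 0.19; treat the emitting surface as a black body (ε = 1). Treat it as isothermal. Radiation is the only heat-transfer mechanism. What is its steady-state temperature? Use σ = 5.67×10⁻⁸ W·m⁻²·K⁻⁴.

T ≈ 376 K

At equilibrium, absorbed power = emitted power.
Absorbing cross-section = πr² = 8.171×10¹⁵ m²; emitting surface = 4πr² = 3.269×10¹⁶ m² (ratio 4).
(1−a)S·A_cross = εσ·A_surf·T⁴  ⇒  T⁴ = (1−a)S/(4σ).
T⁴ = 0.810·5580/(4·5.67×10⁻⁸) = 1.993×10¹⁰ K⁴.
T = (1.993×10¹⁰)^(1/4).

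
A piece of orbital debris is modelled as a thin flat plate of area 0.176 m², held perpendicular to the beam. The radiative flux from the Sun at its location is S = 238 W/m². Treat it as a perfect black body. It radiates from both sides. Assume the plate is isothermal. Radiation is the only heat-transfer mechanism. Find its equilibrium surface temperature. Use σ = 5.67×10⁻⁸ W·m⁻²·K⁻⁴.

At equilibrium, absorbed power = emitted power.
Absorbing cross-section = A = 0.1760 m²; emitting surface = 2A = 0.3520 m² (ratio 2).
S·A_cross = εσ·A_surf·T⁴  ⇒  T⁴ = S/(2σ).
T⁴ = 1.00·238/(2·5.67×10⁻⁸) = 2.099×10⁹ K⁴.
T = (2.099×10⁹)^(1/4).

T ≈ 214 K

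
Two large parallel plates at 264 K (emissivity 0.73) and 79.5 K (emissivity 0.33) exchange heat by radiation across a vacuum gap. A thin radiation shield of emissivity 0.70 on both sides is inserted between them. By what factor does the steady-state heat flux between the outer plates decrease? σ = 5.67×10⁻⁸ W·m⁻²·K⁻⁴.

factor ≈ 1.55

Without shield: q₀ = σΔ(T⁴)/(1/ε₁+1/ε₂−1) with denominator 3.400.
With shield the two gaps are in series; the resistances add: (1/ε₁+1/ε_s−1)+(1/ε_s+1/ε₂−1) = 1.798+3.459 = 5.257.
Heat-flux ratio q₀/q = 5.257/3.400.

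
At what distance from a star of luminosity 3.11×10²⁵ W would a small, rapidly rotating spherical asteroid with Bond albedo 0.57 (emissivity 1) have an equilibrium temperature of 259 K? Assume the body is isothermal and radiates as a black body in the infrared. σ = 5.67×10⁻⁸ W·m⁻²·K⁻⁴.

For an isothermal black-emitting sphere, (1−a)S·πr² = σ·4πr²·T⁴ ⇒ S = 4σT⁴/(1−a).
S = 4·5.67×10⁻⁸·(259)⁴/0.430 = 2373 W/m².
Flux falls as S = L/(4πd²), so d = √(L/(4πS)) = √(3.11×10²⁵/(4π·2373)).

d ≈ 3.23×10¹⁰ m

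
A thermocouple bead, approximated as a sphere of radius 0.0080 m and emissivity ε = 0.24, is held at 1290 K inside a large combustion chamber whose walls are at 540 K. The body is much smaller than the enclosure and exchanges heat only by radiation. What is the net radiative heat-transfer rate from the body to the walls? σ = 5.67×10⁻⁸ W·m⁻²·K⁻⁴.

For a small grey body in a large enclosure: P_net = εσA(T_body⁴ − T_wall⁴).
A = 4πr² = 8.042×10⁻⁴ m²; T_body⁴ − T_wall⁴ = 2.769×10¹² − 8.503×10¹⁰ = 2.684×10¹² K⁴.
|P_net| = 0.24·5.67×10⁻⁸·8.042×10⁻⁴·2.684×10¹².

P_net ≈ 29.4 W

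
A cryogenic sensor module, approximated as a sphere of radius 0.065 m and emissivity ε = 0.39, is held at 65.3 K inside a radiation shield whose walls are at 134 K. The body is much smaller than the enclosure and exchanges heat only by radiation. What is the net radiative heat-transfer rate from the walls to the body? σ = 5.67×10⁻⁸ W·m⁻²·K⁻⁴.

For a small grey body in a large enclosure: P_net = εσA(T_body⁴ − T_wall⁴).
A = 4πr² = 0.05309 m²; T_body⁴ − T_wall⁴ = 1.818×10⁷ − 3.224×10⁸ = -3.042×10⁸ K⁴.
|P_net| = 0.39·5.67×10⁻⁸·0.05309·3.042×10⁸.

P_net ≈ 0.357 W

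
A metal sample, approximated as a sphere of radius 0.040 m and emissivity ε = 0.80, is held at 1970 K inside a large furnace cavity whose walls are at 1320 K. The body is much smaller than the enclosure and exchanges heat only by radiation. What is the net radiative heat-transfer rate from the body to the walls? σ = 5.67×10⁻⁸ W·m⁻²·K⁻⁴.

For a small grey body in a large enclosure: P_net = εσA(T_body⁴ − T_wall⁴).
A = 4πr² = 0.02011 m²; T_body⁴ − T_wall⁴ = 1.506×10¹³ − 3.036×10¹² = 1.203×10¹³ K⁴.
|P_net| = 0.80·5.67×10⁻⁸·0.02011·1.203×10¹³.

P_net ≈ 11000 W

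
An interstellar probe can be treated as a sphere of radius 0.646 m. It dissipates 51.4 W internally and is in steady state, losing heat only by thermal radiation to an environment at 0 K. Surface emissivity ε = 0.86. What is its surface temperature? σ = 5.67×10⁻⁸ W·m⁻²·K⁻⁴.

Steady state: internal power = radiated power, P = εσA T⁴.
Radiating area A = 4πr² = 5.244 m².
T⁴ = P/(εσA) = 51.4/(0.86·5.67×10⁻⁸·5.244) = 2.010×10⁸ K⁴.
T = (2.010×10⁸)^(1/4).

T ≈ 119 K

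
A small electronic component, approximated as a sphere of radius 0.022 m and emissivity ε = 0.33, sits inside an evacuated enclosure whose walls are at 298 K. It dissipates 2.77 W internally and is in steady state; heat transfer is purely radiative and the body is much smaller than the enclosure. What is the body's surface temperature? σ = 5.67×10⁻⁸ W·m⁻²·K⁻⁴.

For a small grey body in a large enclosure, net radiated power = εσA(T⁴ − T_w⁴).
Steady state: P = εσA(T⁴ − T_w⁴) with A = 4πr² = 0.006082 m².
T⁴ = P/(εσA) + T_w⁴ = 2.77/(0.33·5.67×10⁻⁸·0.006082) + (298)⁴
    = 2.434×10¹⁰ + 7.886×10⁹ = 3.223×10¹⁰ K⁴.

T ≈ 424 K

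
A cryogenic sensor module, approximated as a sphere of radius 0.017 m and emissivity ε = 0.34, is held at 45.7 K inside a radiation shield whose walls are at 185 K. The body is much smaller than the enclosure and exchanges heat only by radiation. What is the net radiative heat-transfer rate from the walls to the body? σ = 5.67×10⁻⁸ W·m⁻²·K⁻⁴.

For a small grey body in a large enclosure: P_net = εσA(T_body⁴ − T_wall⁴).
A = 4πr² = 0.003632 m²; T_body⁴ − T_wall⁴ = 4.362×10⁶ − 1.171×10⁹ = -1.167×10⁹ K⁴.
|P_net| = 0.34·5.67×10⁻⁸·0.003632·1.167×10⁹.

P_net ≈ 0.0817 W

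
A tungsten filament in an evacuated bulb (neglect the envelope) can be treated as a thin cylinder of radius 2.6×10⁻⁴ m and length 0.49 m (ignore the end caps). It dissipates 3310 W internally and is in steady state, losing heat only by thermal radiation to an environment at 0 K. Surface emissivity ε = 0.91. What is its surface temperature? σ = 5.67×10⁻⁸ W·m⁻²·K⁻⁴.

Steady state: internal power = radiated power, P = εσA T⁴.
Radiating area A = 2πrL = 8.005×10⁻⁴ m².
T⁴ = P/(εσA) = 3310/(0.91·5.67×10⁻⁸·8.005×10⁻⁴) = 8.014×10¹³ K⁴.
T = (8.014×10¹³)^(1/4).

T ≈ 2990 K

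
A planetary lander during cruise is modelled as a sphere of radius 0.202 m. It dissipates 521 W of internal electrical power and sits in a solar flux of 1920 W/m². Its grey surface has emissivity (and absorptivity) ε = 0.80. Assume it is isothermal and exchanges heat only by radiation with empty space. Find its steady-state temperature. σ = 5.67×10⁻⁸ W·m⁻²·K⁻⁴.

At steady state, absorbed solar power + internal power = radiated power.
Absorbed: α·S·A_cross = 0.80·1920·0.1282 = 196.9 W (cross-section πr²).
Total input = 196.9 + 521 = 717.9 W.
Radiated: εσ·A_surf·T⁴ with A_surf = 4πr² = 0.5128 m².
T⁴ = 717.9/(0.80·5.67×10⁻⁸·0.5128) = 3.087×10¹⁰ K⁴.

T ≈ 419 K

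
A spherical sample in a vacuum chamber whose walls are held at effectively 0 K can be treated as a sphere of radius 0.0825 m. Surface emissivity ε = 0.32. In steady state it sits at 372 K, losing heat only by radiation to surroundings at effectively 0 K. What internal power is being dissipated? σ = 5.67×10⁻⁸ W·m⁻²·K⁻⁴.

Steady state: P = εσA T⁴.
A = 4πr² = 0.08553 m²; T⁴ = (372)⁴ = 1.915×10¹⁰ K⁴.
P = 0.32 × 5.67×10⁻⁸ × 0.08553 × 1.915×10¹⁰.

P ≈ 29.7 W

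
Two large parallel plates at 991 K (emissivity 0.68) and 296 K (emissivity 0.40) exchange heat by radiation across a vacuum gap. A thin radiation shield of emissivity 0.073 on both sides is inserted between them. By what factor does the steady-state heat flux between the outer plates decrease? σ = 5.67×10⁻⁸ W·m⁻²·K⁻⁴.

factor ≈ 9.89

Without shield: q₀ = σΔ(T⁴)/(1/ε₁+1/ε₂−1) with denominator 2.971.
With shield the two gaps are in series; the resistances add: (1/ε₁+1/ε_s−1)+(1/ε_s+1/ε₂−1) = 14.17+15.20 = 29.37.
Heat-flux ratio q₀/q = 29.37/2.971.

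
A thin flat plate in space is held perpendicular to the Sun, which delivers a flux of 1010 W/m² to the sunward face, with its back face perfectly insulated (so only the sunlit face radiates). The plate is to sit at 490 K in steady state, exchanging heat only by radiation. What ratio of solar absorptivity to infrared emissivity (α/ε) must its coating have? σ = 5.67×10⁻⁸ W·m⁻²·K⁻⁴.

α/ε ≈ 3.24

Balance: αS·A = εσ·1A·T⁴ ⇒ α/ε = σT⁴/S.
α/ε = 5.67×10⁻⁸·(490)⁴/1010 = 5.67×10⁻⁸·5.765×10¹⁰/1010.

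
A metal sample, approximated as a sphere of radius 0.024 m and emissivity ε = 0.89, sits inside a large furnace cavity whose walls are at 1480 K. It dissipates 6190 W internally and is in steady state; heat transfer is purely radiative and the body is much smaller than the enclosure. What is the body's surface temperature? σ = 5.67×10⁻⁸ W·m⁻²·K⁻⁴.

T ≈ 2160 K

For a small grey body in a large enclosure, net radiated power = εσA(T⁴ − T_w⁴).
Steady state: P = εσA(T⁴ − T_w⁴) with A = 4πr² = 0.007238 m².
T⁴ = P/(εσA) + T_w⁴ = 6190/(0.89·5.67×10⁻⁸·0.007238) + (1480)⁴
    = 1.695×10¹³ + 4.798×10¹² = 2.174×10¹³ K⁴.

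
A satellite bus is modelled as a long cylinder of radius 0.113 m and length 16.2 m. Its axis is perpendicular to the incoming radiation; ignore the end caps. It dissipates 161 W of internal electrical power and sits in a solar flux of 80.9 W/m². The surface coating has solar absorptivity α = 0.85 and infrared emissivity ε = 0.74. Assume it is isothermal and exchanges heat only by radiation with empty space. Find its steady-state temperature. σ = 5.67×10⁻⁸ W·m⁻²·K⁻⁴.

At steady state, absorbed solar power + internal power = radiated power.
Absorbed: α·S·A_cross = 0.85·80.9·3.661 = 251.8 W (cross-section 2rL).
Total input = 251.8 + 161 = 412.8 W.
Radiated: εσ·A_surf·T⁴ with A_surf = 2πrL = 11.50 m².
T⁴ = 412.8/(0.74·5.67×10⁻⁸·11.50) = 8.553×10⁸ K⁴.

T ≈ 171 K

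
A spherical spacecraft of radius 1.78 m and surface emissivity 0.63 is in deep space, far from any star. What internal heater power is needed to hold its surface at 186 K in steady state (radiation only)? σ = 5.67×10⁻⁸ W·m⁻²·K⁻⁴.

P ≈ 1700 W

P = εσ·4πr²·T⁴.
4πr² = 39.82 m²; T⁴ = 1.197×10⁹ K⁴.
P = 0.63·5.67×10⁻⁸·39.82·1.197×10⁹.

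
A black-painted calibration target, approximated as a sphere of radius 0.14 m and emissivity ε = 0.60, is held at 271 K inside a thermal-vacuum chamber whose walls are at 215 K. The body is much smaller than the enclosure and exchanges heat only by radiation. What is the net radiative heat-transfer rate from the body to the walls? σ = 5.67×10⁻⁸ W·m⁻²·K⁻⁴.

P_net ≈ 27.3 W

For a small grey body in a large enclosure: P_net = εσA(T_body⁴ − T_wall⁴).
A = 4πr² = 0.2463 m²; T_body⁴ − T_wall⁴ = 5.394×10⁹ − 2.137×10⁹ = 3.257×10⁹ K⁴.
|P_net| = 0.60·5.67×10⁻⁸·0.2463·3.257×10⁹.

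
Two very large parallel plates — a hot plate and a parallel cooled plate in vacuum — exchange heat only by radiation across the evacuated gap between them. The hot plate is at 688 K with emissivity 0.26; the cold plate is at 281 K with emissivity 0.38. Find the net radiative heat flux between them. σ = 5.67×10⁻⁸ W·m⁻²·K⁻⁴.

For two infinite grey parallel plates, q = σ(T₁⁴ − T₂⁴)/(1/ε₁ + 1/ε₂ − 1).
T₁⁴ − T₂⁴ = 2.241×10¹¹ − 6.235×10⁹ = 2.178×10¹¹ K⁴.
1/ε₁ + 1/ε₂ − 1 = 3.846 + 2.632 − 1 = 5.478.
q = 5.67×10⁻⁸ × 2.178×10¹¹ / 5.478.

q ≈ 2250 W/m²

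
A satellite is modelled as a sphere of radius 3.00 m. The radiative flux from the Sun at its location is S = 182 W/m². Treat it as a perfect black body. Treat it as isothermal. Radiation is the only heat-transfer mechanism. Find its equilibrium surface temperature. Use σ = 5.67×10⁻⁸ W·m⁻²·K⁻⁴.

At equilibrium, absorbed power = emitted power.
Absorbing cross-section = πr² = 28.27 m²; emitting surface = 4πr² = 113.1 m² (ratio 4).
S·A_cross = εσ·A_surf·T⁴  ⇒  T⁴ = S/(4σ).
T⁴ = 1.00·182/(4·5.67×10⁻⁸) = 8.025×10⁸ K⁴.
T = (8.025×10⁸)^(1/4).

T ≈ 168 K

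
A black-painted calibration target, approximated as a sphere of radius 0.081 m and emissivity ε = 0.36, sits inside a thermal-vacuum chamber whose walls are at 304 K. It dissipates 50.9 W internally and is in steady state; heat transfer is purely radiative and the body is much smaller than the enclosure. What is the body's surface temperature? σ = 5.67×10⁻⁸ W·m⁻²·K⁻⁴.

For a small grey body in a large enclosure, net radiated power = εσA(T⁴ − T_w⁴).
Steady state: P = εσA(T⁴ − T_w⁴) with A = 4πr² = 0.08245 m².
T⁴ = P/(εσA) + T_w⁴ = 50.9/(0.36·5.67×10⁻⁸·0.08245) + (304)⁴
    = 3.024×10¹⁰ + 8.541×10⁹ = 3.879×10¹⁰ K⁴.

T ≈ 444 K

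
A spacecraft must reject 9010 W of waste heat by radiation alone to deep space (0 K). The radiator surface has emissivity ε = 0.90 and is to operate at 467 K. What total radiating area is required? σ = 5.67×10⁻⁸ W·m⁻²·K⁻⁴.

P = εσA T⁴ ⇒ A = P/(εσT⁴).
T⁴ = 4.756×10¹⁰ K⁴.
A = 9010/(0.90 × 5.67×10⁻⁸ × 4.756×10¹⁰).

A ≈ 3.71 m²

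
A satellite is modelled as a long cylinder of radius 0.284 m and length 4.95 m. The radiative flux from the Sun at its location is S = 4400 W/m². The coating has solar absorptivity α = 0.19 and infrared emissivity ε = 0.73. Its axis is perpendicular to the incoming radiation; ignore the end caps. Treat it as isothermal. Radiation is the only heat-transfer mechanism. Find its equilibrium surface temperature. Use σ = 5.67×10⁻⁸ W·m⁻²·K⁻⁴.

T ≈ 283 K

At equilibrium, absorbed power = emitted power.
Absorbing cross-section = 2rL = 2.812 m²; emitting surface = 2πrL = 8.833 m² (ratio π).
αS·A_cross = εσ·A_surf·T⁴  ⇒  T⁴ = αS/(ε·πσ).
T⁴ = 0.190·4400/(0.73·π·5.67×10⁻⁸) = 6.429×10⁹ K⁴.
T = (6.429×10⁹)^(1/4).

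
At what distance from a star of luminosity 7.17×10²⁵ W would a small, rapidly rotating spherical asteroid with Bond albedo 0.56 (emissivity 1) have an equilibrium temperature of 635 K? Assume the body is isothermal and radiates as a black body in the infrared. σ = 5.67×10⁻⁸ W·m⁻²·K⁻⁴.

For an isothermal black-emitting sphere, (1−a)S·πr² = σ·4πr²·T⁴ ⇒ S = 4σT⁴/(1−a).
S = 4·5.67×10⁻⁸·(635)⁴/0.440 = 83810 W/m².
Flux falls as S = L/(4πd²), so d = √(L/(4πS)) = √(7.17×10²⁵/(4π·83810)).

d ≈ 8.25×10⁹ m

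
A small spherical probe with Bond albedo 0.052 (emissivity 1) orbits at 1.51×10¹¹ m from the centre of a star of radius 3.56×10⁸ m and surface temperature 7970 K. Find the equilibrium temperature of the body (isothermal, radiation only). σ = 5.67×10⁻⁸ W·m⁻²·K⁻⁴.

T ≈ 270 K

The star's surface emits σT_*⁴; at distance d the flux is S = σT_*⁴(R_*/d)².
S = 5.67×10⁻⁸·(7970)⁴·(3.56×10⁸/1.51×10¹¹)² = 1272 W/m².
For an isothermal sphere T⁴ = (1−a)S/(4σ) = 5.315×10⁹ K⁴.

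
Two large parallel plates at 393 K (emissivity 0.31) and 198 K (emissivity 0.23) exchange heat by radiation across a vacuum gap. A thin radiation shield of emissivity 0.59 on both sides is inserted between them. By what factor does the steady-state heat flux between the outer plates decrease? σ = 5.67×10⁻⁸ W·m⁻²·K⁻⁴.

factor ≈ 1.36

Without shield: q₀ = σΔ(T⁴)/(1/ε₁+1/ε₂−1) with denominator 6.574.
With shield the two gaps are in series; the resistances add: (1/ε₁+1/ε_s−1)+(1/ε_s+1/ε₂−1) = 3.921+5.043 = 8.963.
Heat-flux ratio q₀/q = 8.963/6.574.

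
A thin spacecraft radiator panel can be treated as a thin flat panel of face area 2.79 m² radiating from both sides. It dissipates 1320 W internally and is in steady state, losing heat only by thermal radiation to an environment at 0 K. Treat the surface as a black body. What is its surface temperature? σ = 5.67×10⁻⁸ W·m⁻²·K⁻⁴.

T ≈ 254 K

Steady state: internal power = radiated power, P = εσA T⁴.
Radiating area A = 2·2.79 = 5.580 m².
T⁴ = P/(εσA) = 1320/(1.0·5.67×10⁻⁸·5.580) = 4.172×10⁹ K⁴.
T = (4.172×10⁹)^(1/4).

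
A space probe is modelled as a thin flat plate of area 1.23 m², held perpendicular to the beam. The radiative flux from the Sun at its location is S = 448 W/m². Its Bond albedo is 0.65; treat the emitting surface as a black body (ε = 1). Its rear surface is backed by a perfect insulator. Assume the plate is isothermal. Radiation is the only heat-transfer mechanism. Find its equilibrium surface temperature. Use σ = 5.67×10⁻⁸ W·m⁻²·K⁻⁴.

At equilibrium, absorbed power = emitted power.
Absorbing cross-section = A = 1.230 m²; emitting surface = A = 1.230 m² (ratio 1).
(1−a)S·A_cross = εσ·A_surf·T⁴  ⇒  T⁴ = (1−a)S/(1σ).
T⁴ = 0.350·448/(1·5.67×10⁻⁸) = 2.765×10⁹ K⁴.
T = (2.765×10⁹)^(1/4).

T ≈ 229 K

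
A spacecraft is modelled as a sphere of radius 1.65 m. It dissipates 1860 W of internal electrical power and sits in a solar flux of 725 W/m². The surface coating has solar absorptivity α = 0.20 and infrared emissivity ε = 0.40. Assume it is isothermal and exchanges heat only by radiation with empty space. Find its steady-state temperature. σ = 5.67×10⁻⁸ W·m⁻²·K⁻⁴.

T ≈ 251 K

At steady state, absorbed solar power + internal power = radiated power.
Absorbed: α·S·A_cross = 0.20·725·8.553 = 1240 W (cross-section πr²).
Total input = 1240 + 1860 = 3100 W.
Radiated: εσ·A_surf·T⁴ with A_surf = 4πr² = 34.21 m².
T⁴ = 3100/(0.40·5.67×10⁻⁸·34.21) = 3.995×10⁹ K⁴.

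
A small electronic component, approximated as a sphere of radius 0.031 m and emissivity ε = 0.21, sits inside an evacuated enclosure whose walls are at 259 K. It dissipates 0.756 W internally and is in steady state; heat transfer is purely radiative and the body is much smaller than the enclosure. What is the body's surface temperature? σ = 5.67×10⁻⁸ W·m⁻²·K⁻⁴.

T ≈ 314 K

For a small grey body in a large enclosure, net radiated power = εσA(T⁴ − T_w⁴).
Steady state: P = εσA(T⁴ − T_w⁴) with A = 4πr² = 0.01208 m².
T⁴ = P/(εσA) + T_w⁴ = 0.756/(0.21·5.67×10⁻⁸·0.01208) + (259)⁴
    = 5.258×10⁹ + 4.500×10⁹ = 9.757×10⁹ K⁴.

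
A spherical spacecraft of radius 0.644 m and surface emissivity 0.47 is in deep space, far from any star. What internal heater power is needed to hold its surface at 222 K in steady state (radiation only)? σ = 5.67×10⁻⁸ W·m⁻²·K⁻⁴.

P = εσ·4πr²·T⁴.
4πr² = 5.212 m²; T⁴ = 2.429×10⁹ K⁴.
P = 0.47·5.67×10⁻⁸·5.212·2.429×10⁹.

P ≈ 337 W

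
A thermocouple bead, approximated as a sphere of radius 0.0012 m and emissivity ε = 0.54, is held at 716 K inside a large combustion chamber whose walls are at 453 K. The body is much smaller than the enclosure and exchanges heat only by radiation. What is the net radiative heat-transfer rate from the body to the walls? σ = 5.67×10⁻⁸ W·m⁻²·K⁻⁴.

P_net ≈ 0.122 W

For a small grey body in a large enclosure: P_net = εσA(T_body⁴ − T_wall⁴).
A = 4πr² = 1.810×10⁻⁵ m²; T_body⁴ − T_wall⁴ = 2.628×10¹¹ − 4.211×10¹⁰ = 2.207×10¹¹ K⁴.
|P_net| = 0.54·5.67×10⁻⁸·1.810×10⁻⁵·2.207×10¹¹.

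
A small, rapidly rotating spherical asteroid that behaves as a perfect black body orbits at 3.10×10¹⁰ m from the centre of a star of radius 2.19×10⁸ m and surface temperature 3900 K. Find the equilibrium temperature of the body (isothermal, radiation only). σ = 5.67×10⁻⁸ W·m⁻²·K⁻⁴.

The star's surface emits σT_*⁴; at distance d the flux is S = σT_*⁴(R_*/d)².
S = 5.67×10⁻⁸·(3900)⁴·(2.19×10⁸/3.10×10¹⁰)² = 654.6 W/m².
For an isothermal sphere T⁴ = (1−a)S/(4σ) = 2.886×10⁹ K⁴.

T ≈ 232 K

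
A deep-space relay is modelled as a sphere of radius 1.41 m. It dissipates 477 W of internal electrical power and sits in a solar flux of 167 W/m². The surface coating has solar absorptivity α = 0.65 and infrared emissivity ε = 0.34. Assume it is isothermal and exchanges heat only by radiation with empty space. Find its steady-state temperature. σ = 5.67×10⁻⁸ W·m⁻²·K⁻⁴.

T ≈ 221 K

At steady state, absorbed solar power + internal power = radiated power.
Absorbed: α·S·A_cross = 0.65·167·6.246 = 678.0 W (cross-section πr²).
Total input = 678.0 + 477 = 1155 W.
Radiated: εσ·A_surf·T⁴ with A_surf = 4πr² = 24.98 m².
T⁴ = 1155/(0.34·5.67×10⁻⁸·24.98) = 2.398×10⁹ K⁴.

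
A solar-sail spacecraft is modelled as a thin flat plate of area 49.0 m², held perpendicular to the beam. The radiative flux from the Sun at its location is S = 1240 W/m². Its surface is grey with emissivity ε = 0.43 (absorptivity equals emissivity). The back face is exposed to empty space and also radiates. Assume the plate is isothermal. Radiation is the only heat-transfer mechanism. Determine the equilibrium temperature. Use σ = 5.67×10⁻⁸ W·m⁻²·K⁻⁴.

T ≈ 323 K

At equilibrium, absorbed power = emitted power.
Absorbing cross-section = A = 49.00 m²; emitting surface = 2A = 98.00 m² (ratio 2).
εS·A_cross = εσ·A_surf·T⁴  ⇒  T⁴ = S/(2σ)   (ε cancels).
T⁴ = 1240/(2·5.67×10⁻⁸) = 1.093×10¹⁰ K⁴.
T = (1.093×10¹⁰)^(1/4).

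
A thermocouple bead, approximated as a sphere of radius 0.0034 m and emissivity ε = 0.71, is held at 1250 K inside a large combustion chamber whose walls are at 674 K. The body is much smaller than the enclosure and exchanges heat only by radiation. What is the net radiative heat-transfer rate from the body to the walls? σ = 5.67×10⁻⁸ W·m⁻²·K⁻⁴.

P_net ≈ 13.1 W

For a small grey body in a large enclosure: P_net = εσA(T_body⁴ − T_wall⁴).
A = 4πr² = 1.453×10⁻⁴ m²; T_body⁴ − T_wall⁴ = 2.441×10¹² − 2.064×10¹¹ = 2.235×10¹² K⁴.
|P_net| = 0.71·5.67×10⁻⁸·1.453×10⁻⁴·2.235×10¹².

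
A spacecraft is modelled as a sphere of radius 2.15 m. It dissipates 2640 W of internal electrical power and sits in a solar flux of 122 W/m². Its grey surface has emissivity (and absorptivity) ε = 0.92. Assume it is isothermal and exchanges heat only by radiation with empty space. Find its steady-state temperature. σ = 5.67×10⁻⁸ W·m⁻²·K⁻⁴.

T ≈ 194 K

At steady state, absorbed solar power + internal power = radiated power.
Absorbed: α·S·A_cross = 0.92·122·14.52 = 1630 W (cross-section πr²).
Total input = 1630 + 2640 = 4270 W.
Radiated: εσ·A_surf·T⁴ with A_surf = 4πr² = 58.09 m².
T⁴ = 4270/(0.92·5.67×10⁻⁸·58.09) = 1.409×10⁹ K⁴.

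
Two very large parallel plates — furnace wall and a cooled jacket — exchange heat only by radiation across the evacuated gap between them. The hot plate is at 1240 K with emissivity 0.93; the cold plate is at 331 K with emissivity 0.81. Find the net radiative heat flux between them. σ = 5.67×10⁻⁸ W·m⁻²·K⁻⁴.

For two infinite grey parallel plates, q = σ(T₁⁴ − T₂⁴)/(1/ε₁ + 1/ε₂ − 1).
T₁⁴ − T₂⁴ = 2.364×10¹² − 1.200×10¹⁰ = 2.352×10¹² K⁴.
1/ε₁ + 1/ε₂ − 1 = 1.075 + 1.235 − 1 = 1.310.
q = 5.67×10⁻⁸ × 2.352×10¹² / 1.310.

q ≈ 1.02×10⁵ W/m²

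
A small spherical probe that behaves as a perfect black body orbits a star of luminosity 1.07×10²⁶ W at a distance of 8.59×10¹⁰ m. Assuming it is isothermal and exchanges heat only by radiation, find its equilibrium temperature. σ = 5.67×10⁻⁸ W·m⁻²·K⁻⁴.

T ≈ 267 K

First find the stellar flux at distance d: S = L/(4πd²) = 1.07×10²⁶/(4π·(8.59×10¹⁰)²) = 1154 W/m².
For an isothermal sphere, absorbed (1−a)S·πr² = emitted σ·4πr²·T⁴, so T⁴ = (1−a)S/(4σ).
T⁴ = 1.00·1154/(4·5.67×10⁻⁸) = 5.088×10⁹ K⁴.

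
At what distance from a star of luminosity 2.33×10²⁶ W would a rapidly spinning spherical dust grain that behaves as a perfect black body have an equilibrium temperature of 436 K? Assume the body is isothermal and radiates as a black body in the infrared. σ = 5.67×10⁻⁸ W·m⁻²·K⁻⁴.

For an isothermal black-emitting sphere, (1−a)S·πr² = σ·4πr²·T⁴ ⇒ S = 4σT⁴/(1−a).
S = 4·5.67×10⁻⁸·(436)⁴/1.00 = 8196 W/m².
Flux falls as S = L/(4πd²), so d = √(L/(4πS)) = √(2.33×10²⁶/(4π·8196)).

d ≈ 4.76×10¹⁰ m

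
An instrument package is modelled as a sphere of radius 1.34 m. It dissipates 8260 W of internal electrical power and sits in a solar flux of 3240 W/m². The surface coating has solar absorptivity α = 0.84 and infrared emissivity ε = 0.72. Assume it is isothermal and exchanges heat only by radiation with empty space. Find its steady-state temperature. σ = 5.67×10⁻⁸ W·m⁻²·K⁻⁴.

T ≈ 400 K

At steady state, absorbed solar power + internal power = radiated power.
Absorbed: α·S·A_cross = 0.84·3240·5.641 = 15350 W (cross-section πr²).
Total input = 15350 + 8260 = 23610 W.
Radiated: εσ·A_surf·T⁴ with A_surf = 4πr² = 22.56 m².
T⁴ = 23610/(0.72·5.67×10⁻⁸·22.56) = 2.563×10¹⁰ K⁴.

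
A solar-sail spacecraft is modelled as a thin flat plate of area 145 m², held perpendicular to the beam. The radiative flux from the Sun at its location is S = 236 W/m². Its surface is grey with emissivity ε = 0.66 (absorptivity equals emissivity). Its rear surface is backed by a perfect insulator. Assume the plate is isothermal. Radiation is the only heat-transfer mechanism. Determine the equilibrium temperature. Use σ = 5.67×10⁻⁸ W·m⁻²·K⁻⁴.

T ≈ 254 K

At equilibrium, absorbed power = emitted power.
Absorbing cross-section = A = 145.0 m²; emitting surface = A = 145.0 m² (ratio 1).
εS·A_cross = εσ·A_surf·T⁴  ⇒  T⁴ = S/(1σ)   (ε cancels).
T⁴ = 236/(1·5.67×10⁻⁸) = 4.162×10⁹ K⁴.
T = (4.162×10⁹)^(1/4).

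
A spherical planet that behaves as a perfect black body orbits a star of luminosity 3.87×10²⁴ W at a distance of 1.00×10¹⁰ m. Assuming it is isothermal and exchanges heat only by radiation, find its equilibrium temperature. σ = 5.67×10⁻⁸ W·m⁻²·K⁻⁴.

T ≈ 341 K

First find the stellar flux at distance d: S = L/(4πd²) = 3.87×10²⁴/(4π·(1.00×10¹⁰)²) = 3080 W/m².
For an isothermal sphere, absorbed (1−a)S·πr² = emitted σ·4πr²·T⁴, so T⁴ = (1−a)S/(4σ).
T⁴ = 1.00·3080/(4·5.67×10⁻⁸) = 1.358×10¹⁰ K⁴.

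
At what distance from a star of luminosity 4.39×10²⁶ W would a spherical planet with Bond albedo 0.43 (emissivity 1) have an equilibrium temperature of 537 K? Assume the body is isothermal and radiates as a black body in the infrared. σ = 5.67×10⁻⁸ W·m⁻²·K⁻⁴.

d ≈ 3.25×10¹⁰ m

For an isothermal black-emitting sphere, (1−a)S·πr² = σ·4πr²·T⁴ ⇒ S = 4σT⁴/(1−a).
S = 4·5.67×10⁻⁸·(537)⁴/0.570 = 33090 W/m².
Flux falls as S = L/(4πd²), so d = √(L/(4πS)) = √(4.39×10²⁶/(4π·33090)).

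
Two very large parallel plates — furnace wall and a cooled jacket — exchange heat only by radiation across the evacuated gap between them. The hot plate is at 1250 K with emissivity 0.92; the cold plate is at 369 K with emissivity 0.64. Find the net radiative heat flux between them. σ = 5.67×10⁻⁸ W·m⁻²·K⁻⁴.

For two infinite grey parallel plates, q = σ(T₁⁴ − T₂⁴)/(1/ε₁ + 1/ε₂ − 1).
T₁⁴ − T₂⁴ = 2.441×10¹² − 1.854×10¹⁰ = 2.423×10¹² K⁴.
1/ε₁ + 1/ε₂ − 1 = 1.087 + 1.562 − 1 = 1.649.
q = 5.67×10⁻⁸ × 2.423×10¹² / 1.649.

q ≈ 83300 W/m²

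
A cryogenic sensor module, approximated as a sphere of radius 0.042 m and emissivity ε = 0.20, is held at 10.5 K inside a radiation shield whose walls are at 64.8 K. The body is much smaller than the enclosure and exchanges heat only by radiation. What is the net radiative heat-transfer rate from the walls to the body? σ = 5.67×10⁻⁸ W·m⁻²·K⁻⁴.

P_net ≈ 0.00443 W

For a small grey body in a large enclosure: P_net = εσA(T_body⁴ − T_wall⁴).
A = 4πr² = 0.02217 m²; T_body⁴ − T_wall⁴ = 12160 − 1.763×10⁷ = -1.762×10⁷ K⁴.
|P_net| = 0.20·5.67×10⁻⁸·0.02217·1.762×10⁷.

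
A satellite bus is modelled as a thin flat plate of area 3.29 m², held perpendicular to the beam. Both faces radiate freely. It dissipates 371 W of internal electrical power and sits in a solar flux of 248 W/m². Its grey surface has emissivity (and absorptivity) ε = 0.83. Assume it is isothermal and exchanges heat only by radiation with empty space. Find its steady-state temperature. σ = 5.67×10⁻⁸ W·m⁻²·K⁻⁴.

At steady state, absorbed solar power + internal power = radiated power.
Absorbed: α·S·A_cross = 0.83·248·3.290 = 677.2 W (cross-section A).
Total input = 677.2 + 371 = 1048 W.
Radiated: εσ·A_surf·T⁴ with A_surf = 2A = 6.580 m².
T⁴ = 1048/(0.83·5.67×10⁻⁸·6.580) = 3.385×10⁹ K⁴.

T ≈ 241 K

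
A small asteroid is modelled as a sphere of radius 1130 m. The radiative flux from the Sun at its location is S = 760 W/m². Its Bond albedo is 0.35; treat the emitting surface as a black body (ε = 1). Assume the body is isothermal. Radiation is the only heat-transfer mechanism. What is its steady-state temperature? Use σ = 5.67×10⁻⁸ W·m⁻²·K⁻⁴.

At equilibrium, absorbed power = emitted power.
Absorbing cross-section = πr² = 4.011×10⁶ m²; emitting surface = 4πr² = 1.605×10⁷ m² (ratio 4).
(1−a)S·A_cross = εσ·A_surf·T⁴  ⇒  T⁴ = (1−a)S/(4σ).
T⁴ = 0.650·760/(4·5.67×10⁻⁸) = 2.178×10⁹ K⁴.
T = (2.178×10⁹)^(1/4).

T ≈ 216 K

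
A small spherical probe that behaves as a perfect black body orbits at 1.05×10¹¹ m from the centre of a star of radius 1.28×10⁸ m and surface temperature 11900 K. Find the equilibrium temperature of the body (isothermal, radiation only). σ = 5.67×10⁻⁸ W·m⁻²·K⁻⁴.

T ≈ 294 K

The star's surface emits σT_*⁴; at distance d the flux is S = σT_*⁴(R_*/d)².
S = 5.67×10⁻⁸·(11900)⁴·(1.28×10⁸/1.05×10¹¹)² = 1690 W/m².
For an isothermal sphere T⁴ = (1−a)S/(4σ) = 7.450×10⁹ K⁴.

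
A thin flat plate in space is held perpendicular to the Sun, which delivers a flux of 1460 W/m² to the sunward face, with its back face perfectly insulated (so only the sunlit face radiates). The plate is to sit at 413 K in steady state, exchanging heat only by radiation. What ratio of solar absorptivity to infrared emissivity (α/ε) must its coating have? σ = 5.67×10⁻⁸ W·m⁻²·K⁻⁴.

Balance: αS·A = εσ·1A·T⁴ ⇒ α/ε = σT⁴/S.
α/ε = 5.67×10⁻⁸·(413)⁴/1460 = 5.67×10⁻⁸·2.909×10¹⁰/1460.

α/ε ≈ 1.13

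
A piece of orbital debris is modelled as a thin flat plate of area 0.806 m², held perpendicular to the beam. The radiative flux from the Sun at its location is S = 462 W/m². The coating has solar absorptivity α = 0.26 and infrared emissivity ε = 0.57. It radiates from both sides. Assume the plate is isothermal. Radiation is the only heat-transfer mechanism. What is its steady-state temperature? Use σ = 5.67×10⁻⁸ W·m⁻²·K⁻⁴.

T ≈ 208 K

At equilibrium, absorbed power = emitted power.
Absorbing cross-section = A = 0.8060 m²; emitting surface = 2A = 1.612 m² (ratio 2).
αS·A_cross = εσ·A_surf·T⁴  ⇒  T⁴ = αS/(ε·2σ).
T⁴ = 0.260·462/(0.57·2·5.67×10⁻⁸) = 1.858×10⁹ K⁴.
T = (1.858×10⁹)^(1/4).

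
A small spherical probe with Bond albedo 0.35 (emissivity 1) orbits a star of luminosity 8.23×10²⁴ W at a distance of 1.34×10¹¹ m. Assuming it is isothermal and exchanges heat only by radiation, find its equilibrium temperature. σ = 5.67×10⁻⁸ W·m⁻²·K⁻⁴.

First find the stellar flux at distance d: S = L/(4πd²) = 8.23×10²⁴/(4π·(1.34×10¹¹)²) = 36.47 W/m².
For an isothermal sphere, absorbed (1−a)S·πr² = emitted σ·4πr²·T⁴, so T⁴ = (1−a)S/(4σ).
T⁴ = 0.650·36.47/(4·5.67×10⁻⁸) = 1.045×10⁸ K⁴.

T ≈ 101 K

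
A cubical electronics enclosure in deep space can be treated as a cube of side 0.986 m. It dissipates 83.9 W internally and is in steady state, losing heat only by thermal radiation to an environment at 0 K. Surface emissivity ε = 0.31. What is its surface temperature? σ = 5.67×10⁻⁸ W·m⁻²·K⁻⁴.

Steady state: internal power = radiated power, P = εσA T⁴.
Radiating area A = 6L² = 5.833 m².
T⁴ = P/(εσA) = 83.9/(0.31·5.67×10⁻⁸·5.833) = 8.183×10⁸ K⁴.
T = (8.183×10⁸)^(1/4).

T ≈ 169 K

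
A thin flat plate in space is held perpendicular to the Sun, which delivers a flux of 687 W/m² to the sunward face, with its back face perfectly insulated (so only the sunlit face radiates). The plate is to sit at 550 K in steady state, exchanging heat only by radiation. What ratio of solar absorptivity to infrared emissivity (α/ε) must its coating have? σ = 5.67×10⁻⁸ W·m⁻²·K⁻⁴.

α/ε ≈ 7.55

Balance: αS·A = εσ·1A·T⁴ ⇒ α/ε = σT⁴/S.
α/ε = 5.67×10⁻⁸·(550)⁴/687 = 5.67×10⁻⁸·9.151×10¹⁰/687.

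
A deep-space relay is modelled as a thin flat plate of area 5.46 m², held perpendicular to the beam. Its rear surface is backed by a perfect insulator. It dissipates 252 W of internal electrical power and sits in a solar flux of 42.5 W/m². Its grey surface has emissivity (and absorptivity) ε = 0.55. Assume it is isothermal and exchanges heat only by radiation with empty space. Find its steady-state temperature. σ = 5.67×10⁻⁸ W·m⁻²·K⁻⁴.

At steady state, absorbed solar power + internal power = radiated power.
Absorbed: α·S·A_cross = 0.55·42.5·5.460 = 127.6 W (cross-section A).
Total input = 127.6 + 252 = 379.6 W.
Radiated: εσ·A_surf·T⁴ with A_surf = A = 5.460 m².
T⁴ = 379.6/(0.55·5.67×10⁻⁸·5.460) = 2.230×10⁹ K⁴.

T ≈ 217 K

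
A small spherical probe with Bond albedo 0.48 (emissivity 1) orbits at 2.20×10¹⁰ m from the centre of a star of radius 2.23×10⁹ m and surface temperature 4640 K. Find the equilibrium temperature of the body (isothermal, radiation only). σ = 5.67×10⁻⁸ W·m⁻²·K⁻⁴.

T ≈ 887 K

The star's surface emits σT_*⁴; at distance d the flux is S = σT_*⁴(R_*/d)².
S = 5.67×10⁻⁸·(4640)⁴·(2.23×10⁹/2.20×10¹⁰)² = 2.700×10⁵ W/m².
For an isothermal sphere T⁴ = (1−a)S/(4σ) = 6.191×10¹¹ K⁴.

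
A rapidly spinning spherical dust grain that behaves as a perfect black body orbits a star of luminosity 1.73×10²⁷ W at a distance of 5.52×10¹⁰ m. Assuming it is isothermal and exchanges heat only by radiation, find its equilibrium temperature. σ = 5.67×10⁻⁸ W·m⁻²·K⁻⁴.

T ≈ 668 K

First find the stellar flux at distance d: S = L/(4πd²) = 1.73×10²⁷/(4π·(5.52×10¹⁰)²) = 45180 W/m².
For an isothermal sphere, absorbed (1−a)S·πr² = emitted σ·4πr²·T⁴, so T⁴ = (1−a)S/(4σ).
T⁴ = 1.00·45180/(4·5.67×10⁻⁸) = 1.992×10¹¹ K⁴.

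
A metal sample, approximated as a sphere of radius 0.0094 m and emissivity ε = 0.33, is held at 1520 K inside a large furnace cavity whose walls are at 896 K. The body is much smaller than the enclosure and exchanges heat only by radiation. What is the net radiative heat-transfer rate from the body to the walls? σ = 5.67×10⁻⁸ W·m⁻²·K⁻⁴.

P_net ≈ 97.5 W

For a small grey body in a large enclosure: P_net = εσA(T_body⁴ − T_wall⁴).
A = 4πr² = 0.001110 m²; T_body⁴ − T_wall⁴ = 5.338×10¹² − 6.445×10¹¹ = 4.693×10¹² K⁴.
|P_net| = 0.33·5.67×10⁻⁸·0.001110·4.693×10¹².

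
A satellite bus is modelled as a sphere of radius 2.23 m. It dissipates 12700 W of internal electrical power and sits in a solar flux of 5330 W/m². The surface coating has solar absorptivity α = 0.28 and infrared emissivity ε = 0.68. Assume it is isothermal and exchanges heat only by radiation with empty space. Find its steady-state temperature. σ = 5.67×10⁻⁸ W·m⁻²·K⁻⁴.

At steady state, absorbed solar power + internal power = radiated power.
Absorbed: α·S·A_cross = 0.28·5330·15.62 = 23320 W (cross-section πr²).
Total input = 23320 + 12700 = 36020 W.
Radiated: εσ·A_surf·T⁴ with A_surf = 4πr² = 62.49 m².
T⁴ = 36020/(0.68·5.67×10⁻⁸·62.49) = 1.495×10¹⁰ K⁴.

T ≈ 350 K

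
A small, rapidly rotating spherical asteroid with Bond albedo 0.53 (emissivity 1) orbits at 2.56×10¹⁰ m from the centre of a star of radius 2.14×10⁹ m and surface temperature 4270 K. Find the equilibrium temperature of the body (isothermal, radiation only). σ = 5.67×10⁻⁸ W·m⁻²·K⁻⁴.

The star's surface emits σT_*⁴; at distance d the flux is S = σT_*⁴(R_*/d)².
S = 5.67×10⁻⁸·(4270)⁴·(2.14×10⁹/2.56×10¹⁰)² = 1.317×10⁵ W/m².
For an isothermal sphere T⁴ = (1−a)S/(4σ) = 2.730×10¹¹ K⁴.

T ≈ 723 K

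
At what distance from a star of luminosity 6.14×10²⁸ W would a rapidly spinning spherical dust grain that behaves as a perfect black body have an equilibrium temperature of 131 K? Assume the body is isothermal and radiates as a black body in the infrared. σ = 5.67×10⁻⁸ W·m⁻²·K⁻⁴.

d ≈ 8.55×10¹² m

For an isothermal black-emitting sphere, (1−a)S·πr² = σ·4πr²·T⁴ ⇒ S = 4σT⁴/(1−a).
S = 4·5.67×10⁻⁸·(131)⁴/1.00 = 66.79 W/m².
Flux falls as S = L/(4πd²), so d = √(L/(4πS)) = √(6.14×10²⁸/(4π·66.79)).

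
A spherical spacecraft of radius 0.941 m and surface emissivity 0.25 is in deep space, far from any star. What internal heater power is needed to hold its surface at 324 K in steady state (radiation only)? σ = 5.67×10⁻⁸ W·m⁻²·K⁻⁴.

P ≈ 1740 W

P = εσ·4πr²·T⁴.
4πr² = 11.13 m²; T⁴ = 1.102×10¹⁰ K⁴.
P = 0.25·5.67×10⁻⁸·11.13·1.102×10¹⁰.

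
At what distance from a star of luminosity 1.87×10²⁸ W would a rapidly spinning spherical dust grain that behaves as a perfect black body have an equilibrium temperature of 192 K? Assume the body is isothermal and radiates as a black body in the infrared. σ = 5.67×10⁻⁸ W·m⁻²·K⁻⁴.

For an isothermal black-emitting sphere, (1−a)S·πr² = σ·4πr²·T⁴ ⇒ S = 4σT⁴/(1−a).
S = 4·5.67×10⁻⁸·(192)⁴/1.00 = 308.2 W/m².
Flux falls as S = L/(4πd²), so d = √(L/(4πS)) = √(1.87×10²⁸/(4π·308.2)).

d ≈ 2.20×10¹² m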